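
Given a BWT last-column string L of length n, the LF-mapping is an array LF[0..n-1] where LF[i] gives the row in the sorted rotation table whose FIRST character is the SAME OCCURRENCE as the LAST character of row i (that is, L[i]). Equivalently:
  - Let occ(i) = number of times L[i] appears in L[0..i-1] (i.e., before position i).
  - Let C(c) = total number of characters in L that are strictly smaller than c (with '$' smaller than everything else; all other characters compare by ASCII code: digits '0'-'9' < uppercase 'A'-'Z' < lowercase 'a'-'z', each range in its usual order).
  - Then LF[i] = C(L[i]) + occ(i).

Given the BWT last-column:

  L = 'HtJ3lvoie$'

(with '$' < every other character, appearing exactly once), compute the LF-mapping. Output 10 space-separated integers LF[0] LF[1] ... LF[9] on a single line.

Answer: 2 8 3 1 6 9 7 5 4 0

Derivation:
Char counts: '$':1, '3':1, 'H':1, 'J':1, 'e':1, 'i':1, 'l':1, 'o':1, 't':1, 'v':1
C (first-col start): C('$')=0, C('3')=1, C('H')=2, C('J')=3, C('e')=4, C('i')=5, C('l')=6, C('o')=7, C('t')=8, C('v')=9
L[0]='H': occ=0, LF[0]=C('H')+0=2+0=2
L[1]='t': occ=0, LF[1]=C('t')+0=8+0=8
L[2]='J': occ=0, LF[2]=C('J')+0=3+0=3
L[3]='3': occ=0, LF[3]=C('3')+0=1+0=1
L[4]='l': occ=0, LF[4]=C('l')+0=6+0=6
L[5]='v': occ=0, LF[5]=C('v')+0=9+0=9
L[6]='o': occ=0, LF[6]=C('o')+0=7+0=7
L[7]='i': occ=0, LF[7]=C('i')+0=5+0=5
L[8]='e': occ=0, LF[8]=C('e')+0=4+0=4
L[9]='$': occ=0, LF[9]=C('$')+0=0+0=0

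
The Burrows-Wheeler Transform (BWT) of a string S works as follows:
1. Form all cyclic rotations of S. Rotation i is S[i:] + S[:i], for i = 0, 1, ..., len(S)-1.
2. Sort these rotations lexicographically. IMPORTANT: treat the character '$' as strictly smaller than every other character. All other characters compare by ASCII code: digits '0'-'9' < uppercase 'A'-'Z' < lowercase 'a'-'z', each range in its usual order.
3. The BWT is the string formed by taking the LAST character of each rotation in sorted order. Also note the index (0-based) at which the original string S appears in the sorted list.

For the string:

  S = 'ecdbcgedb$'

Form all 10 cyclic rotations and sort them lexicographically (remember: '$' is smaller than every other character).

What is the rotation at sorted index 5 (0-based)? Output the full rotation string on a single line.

All 10 rotations (rotation i = S[i:]+S[:i]):
  rot[0] = ecdbcgedb$
  rot[1] = cdbcgedb$e
  rot[2] = dbcgedb$ec
  rot[3] = bcgedb$ecd
  rot[4] = cgedb$ecdb
  rot[5] = gedb$ecdbc
  rot[6] = edb$ecdbcg
  rot[7] = db$ecdbcge
  rot[8] = b$ecdbcged
  rot[9] = $ecdbcgedb
Sorted (with $ < everything):
  sorted[0] = $ecdbcgedb
  sorted[1] = b$ecdbcged
  sorted[2] = bcgedb$ecd
  sorted[3] = cdbcgedb$e
  sorted[4] = cgedb$ecdb
  sorted[5] = db$ecdbcge
  sorted[6] = dbcgedb$ec
  sorted[7] = ecdbcgedb$
  sorted[8] = edb$ecdbcg
  sorted[9] = gedb$ecdbc
sorted[5] = db$ecdbcge

Answer: db$ecdbcge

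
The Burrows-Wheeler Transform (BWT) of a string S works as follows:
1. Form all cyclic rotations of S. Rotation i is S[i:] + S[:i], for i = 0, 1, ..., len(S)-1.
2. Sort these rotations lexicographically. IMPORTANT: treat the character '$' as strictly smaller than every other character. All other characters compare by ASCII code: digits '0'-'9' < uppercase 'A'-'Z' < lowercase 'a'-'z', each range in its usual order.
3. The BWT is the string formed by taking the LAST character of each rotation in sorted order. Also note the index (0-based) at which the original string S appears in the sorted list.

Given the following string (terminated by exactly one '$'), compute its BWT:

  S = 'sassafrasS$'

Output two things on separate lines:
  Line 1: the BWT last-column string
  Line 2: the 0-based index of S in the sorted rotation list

Answer: Sssrsafas$a
9

Derivation:
All 11 rotations (rotation i = S[i:]+S[:i]):
  rot[0] = sassafrasS$
  rot[1] = assafrasS$s
  rot[2] = ssafrasS$sa
  rot[3] = safrasS$sas
  rot[4] = afrasS$sass
  rot[5] = frasS$sassa
  rot[6] = rasS$sassaf
  rot[7] = asS$sassafr
  rot[8] = sS$sassafra
  rot[9] = S$sassafras
  rot[10] = $sassafrasS
Sorted (with $ < everything):
  sorted[0] = $sassafrasS  (last char: 'S')
  sorted[1] = S$sassafras  (last char: 's')
  sorted[2] = afrasS$sass  (last char: 's')
  sorted[3] = asS$sassafr  (last char: 'r')
  sorted[4] = assafrasS$s  (last char: 's')
  sorted[5] = frasS$sassa  (last char: 'a')
  sorted[6] = rasS$sassaf  (last char: 'f')
  sorted[7] = sS$sassafra  (last char: 'a')
  sorted[8] = safrasS$sas  (last char: 's')
  sorted[9] = sassafrasS$  (last char: '$')
  sorted[10] = ssafrasS$sa  (last char: 'a')
Last column: Sssrsafas$a
Original string S is at sorted index 9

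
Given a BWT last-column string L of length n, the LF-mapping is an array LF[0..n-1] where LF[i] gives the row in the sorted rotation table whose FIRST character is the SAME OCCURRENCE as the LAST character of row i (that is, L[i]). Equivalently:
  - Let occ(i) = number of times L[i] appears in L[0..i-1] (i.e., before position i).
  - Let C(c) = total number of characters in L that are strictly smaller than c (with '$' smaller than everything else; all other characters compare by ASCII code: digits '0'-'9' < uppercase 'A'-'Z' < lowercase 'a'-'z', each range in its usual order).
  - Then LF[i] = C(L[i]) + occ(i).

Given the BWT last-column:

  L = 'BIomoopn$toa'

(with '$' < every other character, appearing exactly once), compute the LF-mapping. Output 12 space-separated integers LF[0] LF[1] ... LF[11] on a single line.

Answer: 1 2 6 4 7 8 10 5 0 11 9 3

Derivation:
Char counts: '$':1, 'B':1, 'I':1, 'a':1, 'm':1, 'n':1, 'o':4, 'p':1, 't':1
C (first-col start): C('$')=0, C('B')=1, C('I')=2, C('a')=3, C('m')=4, C('n')=5, C('o')=6, C('p')=10, C('t')=11
L[0]='B': occ=0, LF[0]=C('B')+0=1+0=1
L[1]='I': occ=0, LF[1]=C('I')+0=2+0=2
L[2]='o': occ=0, LF[2]=C('o')+0=6+0=6
L[3]='m': occ=0, LF[3]=C('m')+0=4+0=4
L[4]='o': occ=1, LF[4]=C('o')+1=6+1=7
L[5]='o': occ=2, LF[5]=C('o')+2=6+2=8
L[6]='p': occ=0, LF[6]=C('p')+0=10+0=10
L[7]='n': occ=0, LF[7]=C('n')+0=5+0=5
L[8]='$': occ=0, LF[8]=C('$')+0=0+0=0
L[9]='t': occ=0, LF[9]=C('t')+0=11+0=11
L[10]='o': occ=3, LF[10]=C('o')+3=6+3=9
L[11]='a': occ=0, LF[11]=C('a')+0=3+0=3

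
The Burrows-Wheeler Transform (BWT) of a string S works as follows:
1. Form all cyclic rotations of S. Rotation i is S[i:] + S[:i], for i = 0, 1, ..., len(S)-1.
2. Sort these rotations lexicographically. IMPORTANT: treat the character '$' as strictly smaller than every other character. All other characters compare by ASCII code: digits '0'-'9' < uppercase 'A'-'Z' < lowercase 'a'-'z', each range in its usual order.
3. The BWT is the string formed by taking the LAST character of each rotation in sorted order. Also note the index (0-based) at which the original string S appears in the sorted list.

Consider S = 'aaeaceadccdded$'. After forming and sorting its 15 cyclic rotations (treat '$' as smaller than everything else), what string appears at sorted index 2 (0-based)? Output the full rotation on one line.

Answer: aceadccdded$aae

Derivation:
All 15 rotations (rotation i = S[i:]+S[:i]):
  rot[0] = aaeaceadccdded$
  rot[1] = aeaceadccdded$a
  rot[2] = eaceadccdded$aa
  rot[3] = aceadccdded$aae
  rot[4] = ceadccdded$aaea
  rot[5] = eadccdded$aaeac
  rot[6] = adccdded$aaeace
  rot[7] = dccdded$aaeacea
  rot[8] = ccdded$aaeacead
  rot[9] = cdded$aaeaceadc
  rot[10] = dded$aaeaceadcc
  rot[11] = ded$aaeaceadccd
  rot[12] = ed$aaeaceadccdd
  rot[13] = d$aaeaceadccdde
  rot[14] = $aaeaceadccdded
Sorted (with $ < everything):
  sorted[0] = $aaeaceadccdded
  sorted[1] = aaeaceadccdded$
  sorted[2] = aceadccdded$aae
  sorted[3] = adccdded$aaeace
  sorted[4] = aeaceadccdded$a
  sorted[5] = ccdded$aaeacead
  sorted[6] = cdded$aaeaceadc
  sorted[7] = ceadccdded$aaea
  sorted[8] = d$aaeaceadccdde
  sorted[9] = dccdded$aaeacea
  sorted[10] = dded$aaeaceadcc
  sorted[11] = ded$aaeaceadccd
  sorted[12] = eaceadccdded$aa
  sorted[13] = eadccdded$aaeac
  sorted[14] = ed$aaeaceadccdd
sorted[2] = aceadccdded$aae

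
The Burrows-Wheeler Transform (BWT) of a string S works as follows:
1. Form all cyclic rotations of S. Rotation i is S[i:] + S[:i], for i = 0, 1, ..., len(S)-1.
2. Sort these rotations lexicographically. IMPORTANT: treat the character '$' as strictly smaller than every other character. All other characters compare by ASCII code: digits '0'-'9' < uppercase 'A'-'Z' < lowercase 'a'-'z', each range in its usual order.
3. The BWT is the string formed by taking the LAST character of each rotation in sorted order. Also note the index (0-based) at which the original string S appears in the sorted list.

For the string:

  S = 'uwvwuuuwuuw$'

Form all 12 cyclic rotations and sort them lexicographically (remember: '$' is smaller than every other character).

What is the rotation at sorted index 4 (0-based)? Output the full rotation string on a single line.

All 12 rotations (rotation i = S[i:]+S[:i]):
  rot[0] = uwvwuuuwuuw$
  rot[1] = wvwuuuwuuw$u
  rot[2] = vwuuuwuuw$uw
  rot[3] = wuuuwuuw$uwv
  rot[4] = uuuwuuw$uwvw
  rot[5] = uuwuuw$uwvwu
  rot[6] = uwuuw$uwvwuu
  rot[7] = wuuw$uwvwuuu
  rot[8] = uuw$uwvwuuuw
  rot[9] = uw$uwvwuuuwu
  rot[10] = w$uwvwuuuwuu
  rot[11] = $uwvwuuuwuuw
Sorted (with $ < everything):
  sorted[0] = $uwvwuuuwuuw
  sorted[1] = uuuwuuw$uwvw
  sorted[2] = uuw$uwvwuuuw
  sorted[3] = uuwuuw$uwvwu
  sorted[4] = uw$uwvwuuuwu
  sorted[5] = uwuuw$uwvwuu
  sorted[6] = uwvwuuuwuuw$
  sorted[7] = vwuuuwuuw$uw
  sorted[8] = w$uwvwuuuwuu
  sorted[9] = wuuuwuuw$uwv
  sorted[10] = wuuw$uwvwuuu
  sorted[11] = wvwuuuwuuw$u
sorted[4] = uw$uwvwuuuwu

Answer: uw$uwvwuuuwu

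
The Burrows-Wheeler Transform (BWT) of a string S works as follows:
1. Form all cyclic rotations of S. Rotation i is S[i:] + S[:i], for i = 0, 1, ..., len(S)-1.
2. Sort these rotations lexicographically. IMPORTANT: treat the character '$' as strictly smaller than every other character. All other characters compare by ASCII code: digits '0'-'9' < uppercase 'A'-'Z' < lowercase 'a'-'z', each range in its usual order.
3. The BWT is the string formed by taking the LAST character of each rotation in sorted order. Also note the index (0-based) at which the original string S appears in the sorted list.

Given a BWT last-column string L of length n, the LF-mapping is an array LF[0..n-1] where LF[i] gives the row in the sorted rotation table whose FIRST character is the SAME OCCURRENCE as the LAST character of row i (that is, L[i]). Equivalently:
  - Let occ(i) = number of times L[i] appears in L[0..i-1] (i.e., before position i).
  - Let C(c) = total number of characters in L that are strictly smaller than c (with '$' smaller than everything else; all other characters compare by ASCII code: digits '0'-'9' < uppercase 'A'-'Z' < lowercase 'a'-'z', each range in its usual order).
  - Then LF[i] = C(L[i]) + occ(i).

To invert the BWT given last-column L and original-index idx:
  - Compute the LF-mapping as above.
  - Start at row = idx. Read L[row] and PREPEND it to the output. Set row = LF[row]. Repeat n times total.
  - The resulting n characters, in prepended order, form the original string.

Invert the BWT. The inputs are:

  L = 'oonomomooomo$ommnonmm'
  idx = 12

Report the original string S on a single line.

LF mapping: 11 12 8 13 1 14 2 15 16 17 3 18 0 19 4 5 9 20 10 6 7
Walk LF starting at row 12, prepending L[row]:
  step 1: row=12, L[12]='$', prepend. Next row=LF[12]=0
  step 2: row=0, L[0]='o', prepend. Next row=LF[0]=11
  step 3: row=11, L[11]='o', prepend. Next row=LF[11]=18
  step 4: row=18, L[18]='n', prepend. Next row=LF[18]=10
  step 5: row=10, L[10]='m', prepend. Next row=LF[10]=3
  step 6: row=3, L[3]='o', prepend. Next row=LF[3]=13
  step 7: row=13, L[13]='o', prepend. Next row=LF[13]=19
  step 8: row=19, L[19]='m', prepend. Next row=LF[19]=6
  step 9: row=6, L[6]='m', prepend. Next row=LF[6]=2
  step 10: row=2, L[2]='n', prepend. Next row=LF[2]=8
  step 11: row=8, L[8]='o', prepend. Next row=LF[8]=16
  step 12: row=16, L[16]='n', prepend. Next row=LF[16]=9
  step 13: row=9, L[9]='o', prepend. Next row=LF[9]=17
  step 14: row=17, L[17]='o', prepend. Next row=LF[17]=20
  step 15: row=20, L[20]='m', prepend. Next row=LF[20]=7
  step 16: row=7, L[7]='o', prepend. Next row=LF[7]=15
  step 17: row=15, L[15]='m', prepend. Next row=LF[15]=5
  step 18: row=5, L[5]='o', prepend. Next row=LF[5]=14
  step 19: row=14, L[14]='m', prepend. Next row=LF[14]=4
  step 20: row=4, L[4]='m', prepend. Next row=LF[4]=1
  step 21: row=1, L[1]='o', prepend. Next row=LF[1]=12
Reversed output: ommomomoononmmoomnoo$

Answer: ommomomoononmmoomnoo$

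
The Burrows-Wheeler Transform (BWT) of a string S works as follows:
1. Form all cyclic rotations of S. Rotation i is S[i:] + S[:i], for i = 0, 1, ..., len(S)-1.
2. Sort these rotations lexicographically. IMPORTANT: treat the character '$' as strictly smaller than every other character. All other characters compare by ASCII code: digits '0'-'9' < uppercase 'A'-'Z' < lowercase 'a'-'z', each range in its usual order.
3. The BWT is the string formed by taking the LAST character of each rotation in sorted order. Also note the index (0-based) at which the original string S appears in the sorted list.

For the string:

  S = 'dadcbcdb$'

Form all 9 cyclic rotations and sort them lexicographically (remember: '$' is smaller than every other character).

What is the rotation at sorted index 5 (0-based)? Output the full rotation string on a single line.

All 9 rotations (rotation i = S[i:]+S[:i]):
  rot[0] = dadcbcdb$
  rot[1] = adcbcdb$d
  rot[2] = dcbcdb$da
  rot[3] = cbcdb$dad
  rot[4] = bcdb$dadc
  rot[5] = cdb$dadcb
  rot[6] = db$dadcbc
  rot[7] = b$dadcbcd
  rot[8] = $dadcbcdb
Sorted (with $ < everything):
  sorted[0] = $dadcbcdb
  sorted[1] = adcbcdb$d
  sorted[2] = b$dadcbcd
  sorted[3] = bcdb$dadc
  sorted[4] = cbcdb$dad
  sorted[5] = cdb$dadcb
  sorted[6] = dadcbcdb$
  sorted[7] = db$dadcbc
  sorted[8] = dcbcdb$da
sorted[5] = cdb$dadcb

Answer: cdb$dadcb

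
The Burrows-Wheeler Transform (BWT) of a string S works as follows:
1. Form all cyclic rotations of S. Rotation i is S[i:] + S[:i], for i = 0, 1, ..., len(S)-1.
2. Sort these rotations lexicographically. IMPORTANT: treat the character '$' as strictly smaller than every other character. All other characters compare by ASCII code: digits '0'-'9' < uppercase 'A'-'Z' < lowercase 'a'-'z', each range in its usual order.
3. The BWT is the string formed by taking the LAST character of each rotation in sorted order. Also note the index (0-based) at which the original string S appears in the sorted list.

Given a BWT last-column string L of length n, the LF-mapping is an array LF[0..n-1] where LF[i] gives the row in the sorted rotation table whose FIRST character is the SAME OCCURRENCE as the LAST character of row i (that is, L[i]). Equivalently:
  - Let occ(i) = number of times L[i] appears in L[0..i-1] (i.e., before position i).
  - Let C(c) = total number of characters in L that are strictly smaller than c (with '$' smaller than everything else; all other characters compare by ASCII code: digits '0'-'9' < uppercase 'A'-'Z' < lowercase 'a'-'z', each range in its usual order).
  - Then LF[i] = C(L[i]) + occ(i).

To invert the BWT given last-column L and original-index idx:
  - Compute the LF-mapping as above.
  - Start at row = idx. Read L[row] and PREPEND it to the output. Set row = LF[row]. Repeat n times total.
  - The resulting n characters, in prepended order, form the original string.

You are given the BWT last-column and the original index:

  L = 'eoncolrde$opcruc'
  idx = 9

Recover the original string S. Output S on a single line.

LF mapping: 5 9 8 1 10 7 13 4 6 0 11 12 2 14 15 3
Walk LF starting at row 9, prepending L[row]:
  step 1: row=9, L[9]='$', prepend. Next row=LF[9]=0
  step 2: row=0, L[0]='e', prepend. Next row=LF[0]=5
  step 3: row=5, L[5]='l', prepend. Next row=LF[5]=7
  step 4: row=7, L[7]='d', prepend. Next row=LF[7]=4
  step 5: row=4, L[4]='o', prepend. Next row=LF[4]=10
  step 6: row=10, L[10]='o', prepend. Next row=LF[10]=11
  step 7: row=11, L[11]='p', prepend. Next row=LF[11]=12
  step 8: row=12, L[12]='c', prepend. Next row=LF[12]=2
  step 9: row=2, L[2]='n', prepend. Next row=LF[2]=8
  step 10: row=8, L[8]='e', prepend. Next row=LF[8]=6
  step 11: row=6, L[6]='r', prepend. Next row=LF[6]=13
  step 12: row=13, L[13]='r', prepend. Next row=LF[13]=14
  step 13: row=14, L[14]='u', prepend. Next row=LF[14]=15
  step 14: row=15, L[15]='c', prepend. Next row=LF[15]=3
  step 15: row=3, L[3]='c', prepend. Next row=LF[3]=1
  step 16: row=1, L[1]='o', prepend. Next row=LF[1]=9
Reversed output: occurrencpoodle$

Answer: occurrencpoodle$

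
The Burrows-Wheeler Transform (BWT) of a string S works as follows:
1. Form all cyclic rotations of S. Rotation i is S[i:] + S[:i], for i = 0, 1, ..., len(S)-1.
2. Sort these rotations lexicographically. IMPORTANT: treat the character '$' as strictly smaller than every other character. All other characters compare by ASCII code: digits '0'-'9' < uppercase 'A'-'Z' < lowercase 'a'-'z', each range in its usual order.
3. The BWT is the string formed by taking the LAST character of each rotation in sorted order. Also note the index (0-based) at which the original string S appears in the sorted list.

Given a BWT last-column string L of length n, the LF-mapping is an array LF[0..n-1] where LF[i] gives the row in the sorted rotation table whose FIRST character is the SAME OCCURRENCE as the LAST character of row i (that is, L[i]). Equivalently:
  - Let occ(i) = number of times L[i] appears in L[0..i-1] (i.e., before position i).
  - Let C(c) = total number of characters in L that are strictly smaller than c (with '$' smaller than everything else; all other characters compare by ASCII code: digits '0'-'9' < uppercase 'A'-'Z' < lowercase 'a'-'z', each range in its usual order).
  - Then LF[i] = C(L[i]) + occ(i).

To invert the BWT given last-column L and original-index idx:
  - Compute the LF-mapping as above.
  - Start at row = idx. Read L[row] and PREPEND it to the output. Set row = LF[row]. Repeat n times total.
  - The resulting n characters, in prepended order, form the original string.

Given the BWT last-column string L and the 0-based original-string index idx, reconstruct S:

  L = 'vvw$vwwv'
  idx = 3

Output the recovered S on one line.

LF mapping: 1 2 5 0 3 6 7 4
Walk LF starting at row 3, prepending L[row]:
  step 1: row=3, L[3]='$', prepend. Next row=LF[3]=0
  step 2: row=0, L[0]='v', prepend. Next row=LF[0]=1
  step 3: row=1, L[1]='v', prepend. Next row=LF[1]=2
  step 4: row=2, L[2]='w', prepend. Next row=LF[2]=5
  step 5: row=5, L[5]='w', prepend. Next row=LF[5]=6
  step 6: row=6, L[6]='w', prepend. Next row=LF[6]=7
  step 7: row=7, L[7]='v', prepend. Next row=LF[7]=4
  step 8: row=4, L[4]='v', prepend. Next row=LF[4]=3
Reversed output: vvwwwvv$

Answer: vvwwwvv$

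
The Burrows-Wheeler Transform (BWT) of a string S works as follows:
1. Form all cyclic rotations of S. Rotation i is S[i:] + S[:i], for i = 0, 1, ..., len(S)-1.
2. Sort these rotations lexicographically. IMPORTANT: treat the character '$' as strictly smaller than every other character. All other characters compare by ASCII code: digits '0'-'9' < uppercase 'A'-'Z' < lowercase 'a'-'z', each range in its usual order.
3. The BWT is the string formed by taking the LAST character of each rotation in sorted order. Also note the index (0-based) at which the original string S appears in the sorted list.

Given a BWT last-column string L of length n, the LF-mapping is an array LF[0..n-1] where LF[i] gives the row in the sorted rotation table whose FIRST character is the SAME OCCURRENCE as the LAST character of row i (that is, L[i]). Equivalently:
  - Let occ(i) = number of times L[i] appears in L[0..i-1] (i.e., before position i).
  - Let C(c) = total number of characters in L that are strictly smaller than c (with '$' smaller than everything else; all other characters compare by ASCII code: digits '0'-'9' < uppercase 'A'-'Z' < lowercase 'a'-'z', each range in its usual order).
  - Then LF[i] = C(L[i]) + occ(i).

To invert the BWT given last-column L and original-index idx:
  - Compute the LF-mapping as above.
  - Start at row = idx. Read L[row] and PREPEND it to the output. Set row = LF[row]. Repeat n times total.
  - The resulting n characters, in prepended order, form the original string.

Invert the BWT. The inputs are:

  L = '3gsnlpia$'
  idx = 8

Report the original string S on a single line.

Answer: sapling3$

Derivation:
LF mapping: 1 3 8 6 5 7 4 2 0
Walk LF starting at row 8, prepending L[row]:
  step 1: row=8, L[8]='$', prepend. Next row=LF[8]=0
  step 2: row=0, L[0]='3', prepend. Next row=LF[0]=1
  step 3: row=1, L[1]='g', prepend. Next row=LF[1]=3
  step 4: row=3, L[3]='n', prepend. Next row=LF[3]=6
  step 5: row=6, L[6]='i', prepend. Next row=LF[6]=4
  step 6: row=4, L[4]='l', prepend. Next row=LF[4]=5
  step 7: row=5, L[5]='p', prepend. Next row=LF[5]=7
  step 8: row=7, L[7]='a', prepend. Next row=LF[7]=2
  step 9: row=2, L[2]='s', prepend. Next row=LF[2]=8
Reversed output: sapling3$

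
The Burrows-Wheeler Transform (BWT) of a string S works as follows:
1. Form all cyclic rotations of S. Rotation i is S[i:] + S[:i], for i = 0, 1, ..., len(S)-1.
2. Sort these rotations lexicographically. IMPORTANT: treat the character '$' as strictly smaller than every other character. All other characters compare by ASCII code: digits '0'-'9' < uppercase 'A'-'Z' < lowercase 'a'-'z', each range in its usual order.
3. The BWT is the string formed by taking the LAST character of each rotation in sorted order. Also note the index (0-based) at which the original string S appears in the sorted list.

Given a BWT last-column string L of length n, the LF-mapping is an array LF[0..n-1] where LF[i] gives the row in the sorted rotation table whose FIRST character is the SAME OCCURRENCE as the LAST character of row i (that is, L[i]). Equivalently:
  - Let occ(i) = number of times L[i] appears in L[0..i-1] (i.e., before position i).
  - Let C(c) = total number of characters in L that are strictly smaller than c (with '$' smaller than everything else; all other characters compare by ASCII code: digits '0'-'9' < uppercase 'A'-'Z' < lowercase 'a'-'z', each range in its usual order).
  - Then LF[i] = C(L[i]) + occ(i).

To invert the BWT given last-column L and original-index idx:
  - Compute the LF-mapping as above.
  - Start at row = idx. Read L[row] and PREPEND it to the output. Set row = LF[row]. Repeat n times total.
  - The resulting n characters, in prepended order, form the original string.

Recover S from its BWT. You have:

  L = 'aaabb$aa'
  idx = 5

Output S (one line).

LF mapping: 1 2 3 6 7 0 4 5
Walk LF starting at row 5, prepending L[row]:
  step 1: row=5, L[5]='$', prepend. Next row=LF[5]=0
  step 2: row=0, L[0]='a', prepend. Next row=LF[0]=1
  step 3: row=1, L[1]='a', prepend. Next row=LF[1]=2
  step 4: row=2, L[2]='a', prepend. Next row=LF[2]=3
  step 5: row=3, L[3]='b', prepend. Next row=LF[3]=6
  step 6: row=6, L[6]='a', prepend. Next row=LF[6]=4
  step 7: row=4, L[4]='b', prepend. Next row=LF[4]=7
  step 8: row=7, L[7]='a', prepend. Next row=LF[7]=5
Reversed output: ababaaa$

Answer: ababaaa$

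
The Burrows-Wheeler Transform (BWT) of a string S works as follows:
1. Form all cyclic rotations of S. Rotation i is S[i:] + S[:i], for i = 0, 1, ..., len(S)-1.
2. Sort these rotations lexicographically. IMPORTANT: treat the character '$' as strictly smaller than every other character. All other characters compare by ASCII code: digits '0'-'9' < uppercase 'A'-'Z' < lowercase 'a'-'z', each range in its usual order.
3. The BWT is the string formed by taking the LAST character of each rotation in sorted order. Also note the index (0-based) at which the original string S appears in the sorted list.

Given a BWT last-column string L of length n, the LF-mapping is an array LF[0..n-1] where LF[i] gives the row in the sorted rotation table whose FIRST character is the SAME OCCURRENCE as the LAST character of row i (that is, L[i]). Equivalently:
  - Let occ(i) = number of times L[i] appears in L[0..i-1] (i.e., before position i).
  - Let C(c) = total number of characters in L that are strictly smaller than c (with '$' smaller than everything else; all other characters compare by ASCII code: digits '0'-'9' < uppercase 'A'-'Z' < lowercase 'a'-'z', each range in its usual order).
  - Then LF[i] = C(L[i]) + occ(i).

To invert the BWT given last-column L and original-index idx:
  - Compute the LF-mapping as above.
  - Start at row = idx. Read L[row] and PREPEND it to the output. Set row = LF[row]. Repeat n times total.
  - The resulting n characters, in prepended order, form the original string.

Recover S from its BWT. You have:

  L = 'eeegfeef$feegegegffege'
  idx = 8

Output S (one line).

Answer: efeeggfgfeeeegfefgeee$

Derivation:
LF mapping: 1 2 3 17 12 4 5 13 0 14 6 7 18 8 19 9 20 15 16 10 21 11
Walk LF starting at row 8, prepending L[row]:
  step 1: row=8, L[8]='$', prepend. Next row=LF[8]=0
  step 2: row=0, L[0]='e', prepend. Next row=LF[0]=1
  step 3: row=1, L[1]='e', prepend. Next row=LF[1]=2
  step 4: row=2, L[2]='e', prepend. Next row=LF[2]=3
  step 5: row=3, L[3]='g', prepend. Next row=LF[3]=17
  step 6: row=17, L[17]='f', prepend. Next row=LF[17]=15
  step 7: row=15, L[15]='e', prepend. Next row=LF[15]=9
  step 8: row=9, L[9]='f', prepend. Next row=LF[9]=14
  step 9: row=14, L[14]='g', prepend. Next row=LF[14]=19
  step 10: row=19, L[19]='e', prepend. Next row=LF[19]=10
  step 11: row=10, L[10]='e', prepend. Next row=LF[10]=6
  step 12: row=6, L[6]='e', prepend. Next row=LF[6]=5
  step 13: row=5, L[5]='e', prepend. Next row=LF[5]=4
  step 14: row=4, L[4]='f', prepend. Next row=LF[4]=12
  step 15: row=12, L[12]='g', prepend. Next row=LF[12]=18
  step 16: row=18, L[18]='f', prepend. Next row=LF[18]=16
  step 17: row=16, L[16]='g', prepend. Next row=LF[16]=20
  step 18: row=20, L[20]='g', prepend. Next row=LF[20]=21
  step 19: row=21, L[21]='e', prepend. Next row=LF[21]=11
  step 20: row=11, L[11]='e', prepend. Next row=LF[11]=7
  step 21: row=7, L[7]='f', prepend. Next row=LF[7]=13
  step 22: row=13, L[13]='e', prepend. Next row=LF[13]=8
Reversed output: efeeggfgfeeeegfefgeee$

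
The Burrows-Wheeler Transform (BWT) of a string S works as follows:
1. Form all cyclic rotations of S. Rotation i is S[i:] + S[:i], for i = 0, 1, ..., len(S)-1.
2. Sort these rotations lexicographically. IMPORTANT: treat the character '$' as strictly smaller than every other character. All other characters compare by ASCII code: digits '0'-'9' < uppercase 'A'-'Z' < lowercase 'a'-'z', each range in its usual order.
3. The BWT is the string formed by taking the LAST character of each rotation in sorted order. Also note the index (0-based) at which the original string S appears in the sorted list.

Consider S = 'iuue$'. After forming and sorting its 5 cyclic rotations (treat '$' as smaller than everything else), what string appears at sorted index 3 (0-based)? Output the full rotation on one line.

All 5 rotations (rotation i = S[i:]+S[:i]):
  rot[0] = iuue$
  rot[1] = uue$i
  rot[2] = ue$iu
  rot[3] = e$iuu
  rot[4] = $iuue
Sorted (with $ < everything):
  sorted[0] = $iuue
  sorted[1] = e$iuu
  sorted[2] = iuue$
  sorted[3] = ue$iu
  sorted[4] = uue$i
sorted[3] = ue$iu

Answer: ue$iu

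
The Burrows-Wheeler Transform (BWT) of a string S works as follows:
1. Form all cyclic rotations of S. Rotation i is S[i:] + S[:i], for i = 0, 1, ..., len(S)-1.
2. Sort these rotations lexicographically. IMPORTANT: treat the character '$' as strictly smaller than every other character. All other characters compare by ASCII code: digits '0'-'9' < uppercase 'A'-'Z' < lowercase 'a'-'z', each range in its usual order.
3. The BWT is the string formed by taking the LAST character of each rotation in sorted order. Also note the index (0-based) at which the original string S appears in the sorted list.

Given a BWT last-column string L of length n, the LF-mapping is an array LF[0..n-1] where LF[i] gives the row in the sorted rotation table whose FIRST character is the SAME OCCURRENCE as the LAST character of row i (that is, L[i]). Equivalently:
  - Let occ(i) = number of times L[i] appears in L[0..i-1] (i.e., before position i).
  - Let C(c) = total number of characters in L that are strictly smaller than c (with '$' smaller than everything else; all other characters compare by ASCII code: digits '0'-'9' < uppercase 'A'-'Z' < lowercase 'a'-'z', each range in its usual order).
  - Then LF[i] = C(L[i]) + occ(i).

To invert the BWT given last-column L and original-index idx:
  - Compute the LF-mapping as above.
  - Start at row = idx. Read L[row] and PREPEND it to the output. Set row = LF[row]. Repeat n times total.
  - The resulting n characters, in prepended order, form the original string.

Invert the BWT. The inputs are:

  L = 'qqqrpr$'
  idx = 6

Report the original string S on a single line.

Answer: rrqpqq$

Derivation:
LF mapping: 2 3 4 5 1 6 0
Walk LF starting at row 6, prepending L[row]:
  step 1: row=6, L[6]='$', prepend. Next row=LF[6]=0
  step 2: row=0, L[0]='q', prepend. Next row=LF[0]=2
  step 3: row=2, L[2]='q', prepend. Next row=LF[2]=4
  step 4: row=4, L[4]='p', prepend. Next row=LF[4]=1
  step 5: row=1, L[1]='q', prepend. Next row=LF[1]=3
  step 6: row=3, L[3]='r', prepend. Next row=LF[3]=5
  step 7: row=5, L[5]='r', prepend. Next row=LF[5]=6
Reversed output: rrqpqq$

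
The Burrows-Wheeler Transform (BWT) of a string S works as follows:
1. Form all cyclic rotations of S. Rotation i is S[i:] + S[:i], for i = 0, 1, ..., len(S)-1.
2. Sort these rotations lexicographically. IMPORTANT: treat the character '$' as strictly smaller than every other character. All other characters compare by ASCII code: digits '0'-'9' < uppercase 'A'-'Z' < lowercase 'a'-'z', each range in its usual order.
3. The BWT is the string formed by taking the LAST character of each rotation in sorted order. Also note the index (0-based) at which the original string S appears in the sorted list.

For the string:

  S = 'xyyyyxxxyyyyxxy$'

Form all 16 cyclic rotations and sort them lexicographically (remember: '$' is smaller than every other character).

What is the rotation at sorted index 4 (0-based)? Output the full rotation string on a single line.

All 16 rotations (rotation i = S[i:]+S[:i]):
  rot[0] = xyyyyxxxyyyyxxy$
  rot[1] = yyyyxxxyyyyxxy$x
  rot[2] = yyyxxxyyyyxxy$xy
  rot[3] = yyxxxyyyyxxy$xyy
  rot[4] = yxxxyyyyxxy$xyyy
  rot[5] = xxxyyyyxxy$xyyyy
  rot[6] = xxyyyyxxy$xyyyyx
  rot[7] = xyyyyxxy$xyyyyxx
  rot[8] = yyyyxxy$xyyyyxxx
  rot[9] = yyyxxy$xyyyyxxxy
  rot[10] = yyxxy$xyyyyxxxyy
  rot[11] = yxxy$xyyyyxxxyyy
  rot[12] = xxy$xyyyyxxxyyyy
  rot[13] = xy$xyyyyxxxyyyyx
  rot[14] = y$xyyyyxxxyyyyxx
  rot[15] = $xyyyyxxxyyyyxxy
Sorted (with $ < everything):
  sorted[0] = $xyyyyxxxyyyyxxy
  sorted[1] = xxxyyyyxxy$xyyyy
  sorted[2] = xxy$xyyyyxxxyyyy
  sorted[3] = xxyyyyxxy$xyyyyx
  sorted[4] = xy$xyyyyxxxyyyyx
  sorted[5] = xyyyyxxxyyyyxxy$
  sorted[6] = xyyyyxxy$xyyyyxx
  sorted[7] = y$xyyyyxxxyyyyxx
  sorted[8] = yxxxyyyyxxy$xyyy
  sorted[9] = yxxy$xyyyyxxxyyy
  sorted[10] = yyxxxyyyyxxy$xyy
  sorted[11] = yyxxy$xyyyyxxxyy
  sorted[12] = yyyxxxyyyyxxy$xy
  sorted[13] = yyyxxy$xyyyyxxxy
  sorted[14] = yyyyxxxyyyyxxy$x
  sorted[15] = yyyyxxy$xyyyyxxx
sorted[4] = xy$xyyyyxxxyyyyx

Answer: xy$xyyyyxxxyyyyx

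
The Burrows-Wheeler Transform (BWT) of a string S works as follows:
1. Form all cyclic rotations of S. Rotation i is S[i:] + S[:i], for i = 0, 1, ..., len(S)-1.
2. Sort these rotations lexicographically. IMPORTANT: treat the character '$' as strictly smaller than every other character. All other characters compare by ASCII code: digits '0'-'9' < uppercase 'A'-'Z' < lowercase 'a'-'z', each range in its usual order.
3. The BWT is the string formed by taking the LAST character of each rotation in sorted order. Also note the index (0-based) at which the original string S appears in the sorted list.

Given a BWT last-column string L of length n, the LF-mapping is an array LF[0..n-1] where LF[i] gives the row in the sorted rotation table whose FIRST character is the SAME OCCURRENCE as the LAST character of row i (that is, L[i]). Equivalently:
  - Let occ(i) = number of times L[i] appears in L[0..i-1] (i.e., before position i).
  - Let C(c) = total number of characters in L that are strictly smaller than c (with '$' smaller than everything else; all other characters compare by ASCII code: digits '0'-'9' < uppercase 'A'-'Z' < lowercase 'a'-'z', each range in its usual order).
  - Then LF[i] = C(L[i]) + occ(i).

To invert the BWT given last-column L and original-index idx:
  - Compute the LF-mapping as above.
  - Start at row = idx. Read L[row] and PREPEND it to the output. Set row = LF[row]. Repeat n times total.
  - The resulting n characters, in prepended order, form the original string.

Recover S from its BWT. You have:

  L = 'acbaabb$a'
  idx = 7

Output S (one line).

Answer: bbbaaaca$

Derivation:
LF mapping: 1 8 5 2 3 6 7 0 4
Walk LF starting at row 7, prepending L[row]:
  step 1: row=7, L[7]='$', prepend. Next row=LF[7]=0
  step 2: row=0, L[0]='a', prepend. Next row=LF[0]=1
  step 3: row=1, L[1]='c', prepend. Next row=LF[1]=8
  step 4: row=8, L[8]='a', prepend. Next row=LF[8]=4
  step 5: row=4, L[4]='a', prepend. Next row=LF[4]=3
  step 6: row=3, L[3]='a', prepend. Next row=LF[3]=2
  step 7: row=2, L[2]='b', prepend. Next row=LF[2]=5
  step 8: row=5, L[5]='b', prepend. Next row=LF[5]=6
  step 9: row=6, L[6]='b', prepend. Next row=LF[6]=7
Reversed output: bbbaaaca$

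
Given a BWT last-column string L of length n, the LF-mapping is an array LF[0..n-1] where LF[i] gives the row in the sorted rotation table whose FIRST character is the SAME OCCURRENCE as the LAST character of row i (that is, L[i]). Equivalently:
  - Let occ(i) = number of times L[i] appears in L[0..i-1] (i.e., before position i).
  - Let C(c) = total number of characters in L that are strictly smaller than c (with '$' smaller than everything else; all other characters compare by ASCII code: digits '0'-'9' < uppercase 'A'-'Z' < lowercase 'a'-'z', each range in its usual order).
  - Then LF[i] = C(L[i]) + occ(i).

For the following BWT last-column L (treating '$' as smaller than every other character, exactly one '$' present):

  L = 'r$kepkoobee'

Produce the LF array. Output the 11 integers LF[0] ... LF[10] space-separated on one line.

Char counts: '$':1, 'b':1, 'e':3, 'k':2, 'o':2, 'p':1, 'r':1
C (first-col start): C('$')=0, C('b')=1, C('e')=2, C('k')=5, C('o')=7, C('p')=9, C('r')=10
L[0]='r': occ=0, LF[0]=C('r')+0=10+0=10
L[1]='$': occ=0, LF[1]=C('$')+0=0+0=0
L[2]='k': occ=0, LF[2]=C('k')+0=5+0=5
L[3]='e': occ=0, LF[3]=C('e')+0=2+0=2
L[4]='p': occ=0, LF[4]=C('p')+0=9+0=9
L[5]='k': occ=1, LF[5]=C('k')+1=5+1=6
L[6]='o': occ=0, LF[6]=C('o')+0=7+0=7
L[7]='o': occ=1, LF[7]=C('o')+1=7+1=8
L[8]='b': occ=0, LF[8]=C('b')+0=1+0=1
L[9]='e': occ=1, LF[9]=C('e')+1=2+1=3
L[10]='e': occ=2, LF[10]=C('e')+2=2+2=4

Answer: 10 0 5 2 9 6 7 8 1 3 4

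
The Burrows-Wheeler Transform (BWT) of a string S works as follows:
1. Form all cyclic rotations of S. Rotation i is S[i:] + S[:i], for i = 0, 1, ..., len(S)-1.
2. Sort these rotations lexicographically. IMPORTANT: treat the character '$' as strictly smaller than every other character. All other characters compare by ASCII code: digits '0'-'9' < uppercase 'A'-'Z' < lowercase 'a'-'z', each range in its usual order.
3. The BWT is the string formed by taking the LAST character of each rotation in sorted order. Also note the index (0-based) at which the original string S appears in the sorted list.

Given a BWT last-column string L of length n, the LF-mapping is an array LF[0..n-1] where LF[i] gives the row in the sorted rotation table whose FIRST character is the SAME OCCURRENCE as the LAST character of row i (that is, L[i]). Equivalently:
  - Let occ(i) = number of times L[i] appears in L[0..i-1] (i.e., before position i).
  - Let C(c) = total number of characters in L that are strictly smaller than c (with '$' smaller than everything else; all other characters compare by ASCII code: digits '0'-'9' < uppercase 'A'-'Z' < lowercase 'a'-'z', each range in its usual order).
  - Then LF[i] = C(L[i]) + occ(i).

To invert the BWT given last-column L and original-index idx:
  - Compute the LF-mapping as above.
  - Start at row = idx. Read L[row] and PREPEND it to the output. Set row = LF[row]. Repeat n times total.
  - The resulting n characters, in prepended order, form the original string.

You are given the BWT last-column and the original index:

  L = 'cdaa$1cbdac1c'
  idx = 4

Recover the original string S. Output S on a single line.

LF mapping: 7 11 3 4 0 1 8 6 12 5 9 2 10
Walk LF starting at row 4, prepending L[row]:
  step 1: row=4, L[4]='$', prepend. Next row=LF[4]=0
  step 2: row=0, L[0]='c', prepend. Next row=LF[0]=7
  step 3: row=7, L[7]='b', prepend. Next row=LF[7]=6
  step 4: row=6, L[6]='c', prepend. Next row=LF[6]=8
  step 5: row=8, L[8]='d', prepend. Next row=LF[8]=12
  step 6: row=12, L[12]='c', prepend. Next row=LF[12]=10
  step 7: row=10, L[10]='c', prepend. Next row=LF[10]=9
  step 8: row=9, L[9]='a', prepend. Next row=LF[9]=5
  step 9: row=5, L[5]='1', prepend. Next row=LF[5]=1
  step 10: row=1, L[1]='d', prepend. Next row=LF[1]=11
  step 11: row=11, L[11]='1', prepend. Next row=LF[11]=2
  step 12: row=2, L[2]='a', prepend. Next row=LF[2]=3
  step 13: row=3, L[3]='a', prepend. Next row=LF[3]=4
Reversed output: aa1d1accdcbc$

Answer: aa1d1accdcbc$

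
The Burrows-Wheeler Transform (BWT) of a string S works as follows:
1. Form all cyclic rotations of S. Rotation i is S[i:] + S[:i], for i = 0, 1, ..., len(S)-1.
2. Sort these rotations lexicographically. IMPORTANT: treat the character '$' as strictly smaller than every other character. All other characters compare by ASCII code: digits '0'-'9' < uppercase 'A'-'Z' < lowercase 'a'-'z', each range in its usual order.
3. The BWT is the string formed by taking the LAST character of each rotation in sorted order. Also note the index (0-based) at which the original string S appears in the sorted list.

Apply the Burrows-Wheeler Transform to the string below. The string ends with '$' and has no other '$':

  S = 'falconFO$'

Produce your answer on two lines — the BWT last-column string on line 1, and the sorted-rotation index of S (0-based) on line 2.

All 9 rotations (rotation i = S[i:]+S[:i]):
  rot[0] = falconFO$
  rot[1] = alconFO$f
  rot[2] = lconFO$fa
  rot[3] = conFO$fal
  rot[4] = onFO$falc
  rot[5] = nFO$falco
  rot[6] = FO$falcon
  rot[7] = O$falconF
  rot[8] = $falconFO
Sorted (with $ < everything):
  sorted[0] = $falconFO  (last char: 'O')
  sorted[1] = FO$falcon  (last char: 'n')
  sorted[2] = O$falconF  (last char: 'F')
  sorted[3] = alconFO$f  (last char: 'f')
  sorted[4] = conFO$fal  (last char: 'l')
  sorted[5] = falconFO$  (last char: '$')
  sorted[6] = lconFO$fa  (last char: 'a')
  sorted[7] = nFO$falco  (last char: 'o')
  sorted[8] = onFO$falc  (last char: 'c')
Last column: OnFfl$aoc
Original string S is at sorted index 5

Answer: OnFfl$aoc
5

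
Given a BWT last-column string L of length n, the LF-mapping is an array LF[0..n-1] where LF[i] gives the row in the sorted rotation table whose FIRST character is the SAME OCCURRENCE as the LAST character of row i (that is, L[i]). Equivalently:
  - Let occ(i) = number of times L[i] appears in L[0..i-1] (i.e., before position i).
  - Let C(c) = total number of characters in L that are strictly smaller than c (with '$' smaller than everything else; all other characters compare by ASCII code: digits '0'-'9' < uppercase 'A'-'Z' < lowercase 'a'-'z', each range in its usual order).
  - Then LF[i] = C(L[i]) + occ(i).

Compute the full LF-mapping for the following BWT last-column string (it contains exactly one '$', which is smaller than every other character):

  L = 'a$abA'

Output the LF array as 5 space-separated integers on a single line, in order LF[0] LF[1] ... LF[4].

Answer: 2 0 3 4 1

Derivation:
Char counts: '$':1, 'A':1, 'a':2, 'b':1
C (first-col start): C('$')=0, C('A')=1, C('a')=2, C('b')=4
L[0]='a': occ=0, LF[0]=C('a')+0=2+0=2
L[1]='$': occ=0, LF[1]=C('$')+0=0+0=0
L[2]='a': occ=1, LF[2]=C('a')+1=2+1=3
L[3]='b': occ=0, LF[3]=C('b')+0=4+0=4
L[4]='A': occ=0, LF[4]=C('A')+0=1+0=1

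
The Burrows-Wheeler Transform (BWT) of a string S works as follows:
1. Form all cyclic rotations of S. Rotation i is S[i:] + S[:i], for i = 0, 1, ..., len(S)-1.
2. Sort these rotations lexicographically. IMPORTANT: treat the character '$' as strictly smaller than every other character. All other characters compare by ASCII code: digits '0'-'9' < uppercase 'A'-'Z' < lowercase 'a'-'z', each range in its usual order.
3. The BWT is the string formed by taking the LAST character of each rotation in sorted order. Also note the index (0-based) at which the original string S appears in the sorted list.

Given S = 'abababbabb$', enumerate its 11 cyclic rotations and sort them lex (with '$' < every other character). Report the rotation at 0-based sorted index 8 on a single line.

Answer: babbabb$aba

Derivation:
All 11 rotations (rotation i = S[i:]+S[:i]):
  rot[0] = abababbabb$
  rot[1] = bababbabb$a
  rot[2] = ababbabb$ab
  rot[3] = babbabb$aba
  rot[4] = abbabb$abab
  rot[5] = bbabb$ababa
  rot[6] = babb$ababab
  rot[7] = abb$abababb
  rot[8] = bb$abababba
  rot[9] = b$abababbab
  rot[10] = $abababbabb
Sorted (with $ < everything):
  sorted[0] = $abababbabb
  sorted[1] = abababbabb$
  sorted[2] = ababbabb$ab
  sorted[3] = abb$abababb
  sorted[4] = abbabb$abab
  sorted[5] = b$abababbab
  sorted[6] = bababbabb$a
  sorted[7] = babb$ababab
  sorted[8] = babbabb$aba
  sorted[9] = bb$abababba
  sorted[10] = bbabb$ababa
sorted[8] = babbabb$aba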